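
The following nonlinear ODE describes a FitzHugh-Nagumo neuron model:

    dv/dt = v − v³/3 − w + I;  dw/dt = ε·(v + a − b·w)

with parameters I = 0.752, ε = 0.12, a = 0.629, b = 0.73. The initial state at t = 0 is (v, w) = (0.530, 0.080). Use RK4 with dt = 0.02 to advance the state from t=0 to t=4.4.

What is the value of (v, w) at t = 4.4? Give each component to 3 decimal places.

t=0.000: state=(0.530, 0.080)
step 1 (dt=0.02): k1=(1.152, 0.132), k2=(1.159, 0.133), k3=(1.159, 0.133), k4=(1.166, 0.135); state += dt/6·(k1+2k2+2k3+k4)
t=0.020: state=(0.553, 0.083)
t=0.040: state=(0.577, 0.085)
t=0.060: state=(0.600, 0.088)
continuing one RK4 step at a time; state shown every 10 steps (Δt=0.2):
t=0.200: state=(0.773, 0.109)
t=0.400: state=(1.028, 0.144)
t=0.600: state=(1.273, 0.183)
t=0.800: state=(1.482, 0.228)
t=1.000: state=(1.639, 0.276)
t=1.200: state=(1.743, 0.327)
t=1.400: state=(1.804, 0.378)
t=1.600: state=(1.835, 0.430)
t=1.800: state=(1.846, 0.481)
t=2.000: state=(1.845, 0.532)
t=2.200: state=(1.836, 0.581)
t=2.400: state=(1.823, 0.630)
t=2.600: state=(1.807, 0.677)
t=2.800: state=(1.789, 0.723)
t=3.000: state=(1.771, 0.768)
t=3.200: state=(1.751, 0.811)
t=3.400: state=(1.731, 0.854)
t=3.600: state=(1.711, 0.895)
t=3.800: state=(1.691, 0.935)
t=4.000: state=(1.670, 0.973)
t=4.200: state=(1.649, 1.011)
t=4.400: state=(1.628, 1.047)

(v, w) = (1.628, 1.047)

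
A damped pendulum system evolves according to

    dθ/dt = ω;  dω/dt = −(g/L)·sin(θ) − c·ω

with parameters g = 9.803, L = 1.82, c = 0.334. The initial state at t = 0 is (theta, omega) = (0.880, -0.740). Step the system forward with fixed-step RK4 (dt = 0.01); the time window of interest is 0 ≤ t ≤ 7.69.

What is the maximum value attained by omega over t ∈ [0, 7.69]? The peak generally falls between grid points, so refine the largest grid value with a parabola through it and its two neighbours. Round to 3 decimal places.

max omega = 1.503

t=0.000: state=(0.880, -0.740)
step 1 (dt=0.01): k1=(-0.740, -3.904), k2=(-0.760, -3.885), k3=(-0.759, -3.885), k4=(-0.779, -3.865); state += dt/6·(k1+2k2+2k3+k4)
t=0.010: state=(0.872, -0.779)
t=0.020: state=(0.864, -0.817)
t=0.030: state=(0.856, -0.855)
continuing one RK4 step at a time; state shown every 25 steps (Δt=0.25):
t=0.250: state=(0.585, -1.556)
t=0.500: state=(0.142, -1.892)
t=0.750: state=(-0.309, -1.622)
t=1.000: state=(-0.630, -0.890)
t=1.250: state=(-0.740, 0.017)
t=1.500: state=(-0.628, 0.848)
t=1.750: state=(-0.340, 1.390)
t=2.000: state=(0.029, 1.476)
t=2.250: state=(0.359, 1.097)
t=2.500: state=(0.553, 0.424)
t=2.750: state=(0.566, -0.312)
t=3.000: state=(0.409, -0.904)
t=3.250: state=(0.140, -1.186)
t=3.500: state=(-0.151, -1.078)
t=3.750: state=(-0.372, -0.645)
t=4.000: state=(-0.461, -0.056)
t=4.250: state=(-0.402, 0.502)
t=4.500: state=(-0.226, 0.868)
t=4.750: state=(0.007, 0.939)
t=5.000: state=(0.219, 0.711)
t=5.250: state=(0.345, 0.282)
t=5.500: state=(0.356, -0.196)
t=5.750: state=(0.256, -0.578)
t=6.000: state=(0.084, -0.753)
t=6.250: state=(-0.100, -0.679)
t=6.500: state=(-0.238, -0.399)
t=6.750: state=(-0.291, -0.019)
t=7.000: state=(-0.249, 0.336)
t=7.250: state=(-0.134, 0.560)
t=7.500: state=(0.014, 0.592)
t=7.690: state=(0.119, 0.487)
largest grid value and its neighbours: omega(1.910)=1.50286, omega(1.920)=1.50313, omega(1.930)=1.50259
parabola through these three points peaks at t≈1.918 with omega≈1.50314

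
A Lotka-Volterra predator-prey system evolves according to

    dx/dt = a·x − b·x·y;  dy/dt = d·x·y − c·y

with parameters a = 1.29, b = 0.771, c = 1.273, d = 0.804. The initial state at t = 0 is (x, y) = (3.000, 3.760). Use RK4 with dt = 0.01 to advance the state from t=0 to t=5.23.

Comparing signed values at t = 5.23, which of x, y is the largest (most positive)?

t=0.000: state=(3.000, 3.760)
step 1 (dt=0.01): k1=(-4.827, 4.283), k2=(-4.837, 4.234), k3=(-4.837, 4.233), k4=(-4.845, 4.183); state += dt/6·(k1+2k2+2k3+k4)
t=0.010: state=(2.952, 3.802)
t=0.020: state=(2.903, 3.844)
t=0.030: state=(2.854, 3.884)
continuing one RK4 step at a time; state shown every 20 steps (Δt=0.2):
t=0.200: state=(2.060, 4.372)
t=0.400: state=(1.343, 4.439)
t=0.600: state=(0.896, 4.107)
t=0.800: state=(0.640, 3.595)
t=1.000: state=(0.496, 3.050)
t=1.200: state=(0.418, 2.543)
t=1.400: state=(0.378, 2.101)
t=1.600: state=(0.365, 1.728)
t=1.800: state=(0.371, 1.421)
t=2.000: state=(0.393, 1.171)
t=2.200: state=(0.432, 0.970)
t=2.400: state=(0.487, 0.809)
t=2.600: state=(0.562, 0.683)
t=2.800: state=(0.660, 0.584)
t=3.000: state=(0.786, 0.508)
t=3.200: state=(0.945, 0.452)
t=3.400: state=(1.144, 0.415)
t=3.600: state=(1.392, 0.394)
t=3.800: state=(1.696, 0.391)
t=4.000: state=(2.064, 0.410)
t=4.200: state=(2.500, 0.458)
t=4.400: state=(2.996, 0.552)
t=4.600: state=(3.519, 0.723)
t=4.800: state=(3.989, 1.026)
t=5.000: state=(4.248, 1.549)
t=5.200: state=(4.082, 2.363)
t=5.230: state=(4.011, 2.507)
compare at T: x=4.011, y=2.507

largest component: x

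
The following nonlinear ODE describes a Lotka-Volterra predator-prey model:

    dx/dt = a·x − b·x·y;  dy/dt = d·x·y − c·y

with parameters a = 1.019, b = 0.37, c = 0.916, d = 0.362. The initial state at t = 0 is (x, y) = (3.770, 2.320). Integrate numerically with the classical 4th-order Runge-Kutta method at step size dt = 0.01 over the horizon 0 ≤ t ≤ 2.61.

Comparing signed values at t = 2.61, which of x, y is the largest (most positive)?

largest component: y

t=0.000: state=(3.770, 2.320)
step 1 (dt=0.01): k1=(0.605, 1.041), k2=(0.599, 1.046), k3=(0.599, 1.046), k4=(0.592, 1.051); state += dt/6·(k1+2k2+2k3+k4)
t=0.010: state=(3.776, 2.330)
t=0.020: state=(3.782, 2.341)
t=0.030: state=(3.788, 2.352)
continuing one RK4 step at a time; state shown every 10 steps (Δt=0.1):
t=0.100: state=(3.823, 2.429)
t=0.200: state=(3.861, 2.547)
t=0.300: state=(3.882, 2.674)
t=0.400: state=(3.884, 2.808)
t=0.500: state=(3.866, 2.949)
t=0.600: state=(3.828, 3.093)
t=0.700: state=(3.770, 3.238)
t=0.800: state=(3.693, 3.383)
t=0.900: state=(3.599, 3.522)
t=1.000: state=(3.490, 3.654)
t=1.100: state=(3.368, 3.775)
t=1.200: state=(3.236, 3.882)
t=1.300: state=(3.099, 3.973)
t=1.400: state=(2.958, 4.045)
t=1.500: state=(2.817, 4.098)
t=1.600: state=(2.679, 4.130)
t=1.700: state=(2.545, 4.142)
t=1.800: state=(2.418, 4.135)
t=1.900: state=(2.298, 4.109)
t=2.000: state=(2.188, 4.066)
t=2.100: state=(2.086, 4.008)
t=2.200: state=(1.994, 3.938)
t=2.300: state=(1.911, 3.856)
t=2.400: state=(1.838, 3.766)
t=2.500: state=(1.774, 3.668)
t=2.600: state=(1.718, 3.565)
t=2.610: state=(1.713, 3.555)
compare at T: x=1.713, y=3.555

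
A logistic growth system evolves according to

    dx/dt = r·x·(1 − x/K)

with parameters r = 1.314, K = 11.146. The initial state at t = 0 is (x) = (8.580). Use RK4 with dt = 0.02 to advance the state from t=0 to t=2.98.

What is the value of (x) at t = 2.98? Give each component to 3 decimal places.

t=0.000: state=(8.580)
step 1 (dt=0.02): k1=(2.595), k2=(2.577), k3=(2.577), k4=(2.559); state += dt/6·(k1+2k2+2k3+k4)
t=0.020: state=(8.632)
t=0.040: state=(8.682)
t=0.060: state=(8.732)
continuing one RK4 step at a time; state shown every 5 steps (Δt=0.1):
t=0.100: state=(8.830)
t=0.200: state=(9.062)
t=0.300: state=(9.276)
t=0.400: state=(9.471)
t=0.500: state=(9.650)
t=0.600: state=(9.812)
t=0.700: state=(9.959)
t=0.800: state=(10.091)
t=0.900: state=(10.210)
t=1.000: state=(10.317)
t=1.100: state=(10.412)
t=1.200: state=(10.497)
t=1.300: state=(10.573)
t=1.400: state=(10.640)
t=1.500: state=(10.700)
t=1.600: state=(10.753)
t=1.700: state=(10.800)
t=1.800: state=(10.841)
t=1.900: state=(10.878)
t=2.000: state=(10.910)
t=2.100: state=(10.939)
t=2.200: state=(10.964)
t=2.300: state=(10.986)
t=2.400: state=(11.005)
t=2.500: state=(11.023)
t=2.600: state=(11.038)
t=2.700: state=(11.051)
t=2.800: state=(11.062)
t=2.900: state=(11.073)
t=2.980: state=(11.080)

(x) = (11.080)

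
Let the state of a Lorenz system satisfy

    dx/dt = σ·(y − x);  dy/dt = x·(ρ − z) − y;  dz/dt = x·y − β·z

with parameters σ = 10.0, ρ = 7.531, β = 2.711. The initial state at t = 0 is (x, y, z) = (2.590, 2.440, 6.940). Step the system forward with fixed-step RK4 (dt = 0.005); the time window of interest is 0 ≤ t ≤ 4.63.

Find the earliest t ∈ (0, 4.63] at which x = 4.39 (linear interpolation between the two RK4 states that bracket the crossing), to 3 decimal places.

t=0.000: state=(2.590, 2.440, 6.940)
step 1 (dt=0.005): k1=(-1.500, -0.909, -12.495), k2=(-1.485, -0.828, -12.425), k3=(-1.484, -0.829, -12.425), k4=(-1.467, -0.749, -12.355); state += dt/6·(k1+2k2+2k3+k4)
t=0.005: state=(2.583, 2.436, 6.878)
t=0.010: state=(2.575, 2.433, 6.816)
t=0.015: state=(2.568, 2.430, 6.756)
continuing one RK4 step at a time; state shown every 40 steps (Δt=0.2):
t=0.200: state=(2.586, 2.767, 5.029)
t=0.400: state=(3.300, 3.815, 4.418)
t=0.585: state=(4.389, 4.988, 5.212)
next step: t=0.590: state=(4.419, 5.014, 5.251) — x has crossed 4.39
linear interpolation between t=0.585 (4.38947) and t=0.590 (4.41929) → t≈0.585

t = 0.585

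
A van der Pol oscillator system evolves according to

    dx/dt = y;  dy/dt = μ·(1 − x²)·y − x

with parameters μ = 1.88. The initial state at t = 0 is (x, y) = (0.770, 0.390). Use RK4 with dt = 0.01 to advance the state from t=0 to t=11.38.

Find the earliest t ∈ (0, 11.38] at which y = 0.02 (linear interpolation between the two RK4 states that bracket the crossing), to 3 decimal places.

t=0.000: state=(0.770, 0.390)
step 1 (dt=0.01): k1=(0.390, -0.472), k2=(0.388, -0.477), k3=(0.388, -0.477), k4=(0.385, -0.483); state += dt/6·(k1+2k2+2k3+k4)
t=0.010: state=(0.774, 0.385)
t=0.020: state=(0.778, 0.380)
t=0.030: state=(0.781, 0.375)
continuing one RK4 step at a time; state shown every 50 steps (Δt=0.5):
t=0.500: state=(0.885, 0.037)
t=0.510: state=(0.885, 0.028)
next step: t=0.520: state=(0.886, 0.019) — y has crossed 0.02
linear interpolation between t=0.510 (0.02801) and t=0.520 (0.01925) → t≈0.519

t = 0.519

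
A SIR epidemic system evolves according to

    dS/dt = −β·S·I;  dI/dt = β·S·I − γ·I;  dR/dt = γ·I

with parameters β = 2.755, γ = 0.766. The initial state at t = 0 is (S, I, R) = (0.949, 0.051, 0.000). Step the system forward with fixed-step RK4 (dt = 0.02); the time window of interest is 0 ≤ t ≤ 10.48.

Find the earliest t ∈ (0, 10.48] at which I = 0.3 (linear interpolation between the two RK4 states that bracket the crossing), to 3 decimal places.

t=0.000: state=(0.949, 0.051, 0.000)
step 1 (dt=0.02): k1=(-0.133, 0.094, 0.039), k2=(-0.136, 0.096, 0.040), k3=(-0.136, 0.096, 0.040), k4=(-0.138, 0.097, 0.041); state += dt/6·(k1+2k2+2k3+k4)
t=0.020: state=(0.946, 0.053, 0.001)
t=0.040: state=(0.943, 0.055, 0.002)
t=0.060: state=(0.941, 0.057, 0.002)
continuing one RK4 step at a time; state shown every 25 steps (Δt=0.5):
t=0.500: state=(0.848, 0.121, 0.031)
t=1.000: state=(0.666, 0.236, 0.099)
t=1.260: state=(0.549, 0.299, 0.152)
next step: t=1.280: state=(0.540, 0.303, 0.157) — I has crossed 0.3
linear interpolation between t=1.260 (0.29865) and t=1.280 (0.30307) → t≈1.266

t = 1.266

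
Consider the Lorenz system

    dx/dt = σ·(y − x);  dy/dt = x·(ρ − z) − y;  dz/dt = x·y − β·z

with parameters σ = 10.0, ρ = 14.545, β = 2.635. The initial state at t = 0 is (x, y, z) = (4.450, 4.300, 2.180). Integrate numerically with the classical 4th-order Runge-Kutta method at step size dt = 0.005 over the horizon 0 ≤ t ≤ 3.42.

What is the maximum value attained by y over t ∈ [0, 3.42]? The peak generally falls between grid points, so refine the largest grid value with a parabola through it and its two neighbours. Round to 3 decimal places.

max y = 13.220

t=0.000: state=(4.450, 4.300, 2.180)
step 1 (dt=0.005): k1=(-1.500, 50.724, 13.391), k2=(-0.194, 50.402, 13.850), k3=(-0.235, 50.438, 13.858), k4=(1.034, 50.149, 14.325); state += dt/6·(k1+2k2+2k3+k4)
t=0.005: state=(4.449, 4.552, 2.249)
t=0.010: state=(4.460, 4.802, 2.323)
t=0.015: state=(4.483, 5.049, 2.402)
continuing one RK4 step at a time; state shown every 40 steps (Δt=0.2):
t=0.200: state=(9.769, 13.146, 12.012)
t=0.400: state=(7.275, 2.452, 20.604)
t=0.600: state=(1.252, 0.170, 12.552)
t=0.800: state=(0.631, 0.751, 7.460)
t=1.000: state=(1.401, 2.120, 4.620)
t=1.200: state=(4.216, 6.571, 4.602)
t=1.400: state=(10.082, 11.966, 15.137)
t=1.600: state=(6.012, 2.164, 18.756)
t=1.800: state=(1.726, 1.098, 11.661)
t=2.000: state=(1.863, 2.465, 7.320)
t=2.200: state=(4.311, 6.304, 6.402)
t=2.400: state=(9.128, 10.833, 14.183)
t=2.600: state=(6.629, 3.548, 18.322)
t=2.800: state=(2.715, 2.056, 12.284)
t=3.000: state=(3.028, 3.859, 8.441)
t=3.200: state=(5.990, 8.048, 9.254)
t=3.400: state=(8.772, 8.413, 16.817)
t=3.420: state=(8.651, 7.808, 17.332)
largest grid value and its neighbours: y(0.210)=13.21696, y(0.215)=13.21714, y(0.220)=13.19259
parabola through these three points peaks at t≈0.213 with y≈13.22015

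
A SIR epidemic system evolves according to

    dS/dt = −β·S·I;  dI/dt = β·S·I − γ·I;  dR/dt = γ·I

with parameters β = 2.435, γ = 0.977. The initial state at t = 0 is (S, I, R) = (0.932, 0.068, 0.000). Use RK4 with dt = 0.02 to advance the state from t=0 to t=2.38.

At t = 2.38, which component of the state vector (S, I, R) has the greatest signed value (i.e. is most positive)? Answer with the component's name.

largest component: R

t=0.000: state=(0.932, 0.068, 0.000)
step 1 (dt=0.02): k1=(-0.154, 0.088, 0.066), k2=(-0.156, 0.089, 0.067), k3=(-0.156, 0.089, 0.067), k4=(-0.158, 0.090, 0.068); state += dt/6·(k1+2k2+2k3+k4)
t=0.020: state=(0.929, 0.070, 0.001)
t=0.040: state=(0.926, 0.072, 0.003)
t=0.060: state=(0.922, 0.073, 0.004)
continuing one RK4 step at a time; state shown every 5 steps (Δt=0.1):
t=0.100: state=(0.916, 0.077, 0.007)
t=0.200: state=(0.898, 0.087, 0.015)
t=0.300: state=(0.877, 0.098, 0.024)
t=0.400: state=(0.856, 0.110, 0.034)
t=0.500: state=(0.832, 0.123, 0.046)
t=0.600: state=(0.806, 0.136, 0.058)
t=0.700: state=(0.778, 0.149, 0.072)
t=0.800: state=(0.749, 0.163, 0.088)
t=0.900: state=(0.719, 0.177, 0.104)
t=1.000: state=(0.687, 0.190, 0.122)
t=1.100: state=(0.655, 0.203, 0.141)
t=1.200: state=(0.623, 0.216, 0.162)
t=1.300: state=(0.590, 0.227, 0.183)
t=1.400: state=(0.558, 0.236, 0.206)
t=1.500: state=(0.526, 0.244, 0.230)
t=1.600: state=(0.495, 0.251, 0.254)
t=1.700: state=(0.466, 0.256, 0.279)
t=1.800: state=(0.437, 0.259, 0.304)
t=1.900: state=(0.410, 0.261, 0.329)
t=2.000: state=(0.385, 0.260, 0.355)
t=2.100: state=(0.362, 0.259, 0.380)
t=2.200: state=(0.340, 0.255, 0.405)
t=2.300: state=(0.319, 0.251, 0.430)
t=2.380: state=(0.304, 0.247, 0.449)
compare at T: S=0.304, I=0.247, R=0.449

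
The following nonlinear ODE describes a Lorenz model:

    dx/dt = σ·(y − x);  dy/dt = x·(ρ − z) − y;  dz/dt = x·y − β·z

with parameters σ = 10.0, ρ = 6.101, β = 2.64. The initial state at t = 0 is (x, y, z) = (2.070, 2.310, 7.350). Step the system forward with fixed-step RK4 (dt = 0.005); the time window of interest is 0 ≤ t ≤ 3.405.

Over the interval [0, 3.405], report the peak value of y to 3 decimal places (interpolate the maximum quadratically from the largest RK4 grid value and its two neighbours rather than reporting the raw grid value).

t=0.000: state=(2.070, 2.310, 7.350)
step 1 (dt=0.005): k1=(2.400, -4.895, -14.622), k2=(2.218, -4.815, -14.537), k3=(2.224, -4.815, -14.539), k4=(2.048, -4.734, -14.455); state += dt/6·(k1+2k2+2k3+k4)
t=0.005: state=(2.081, 2.286, 7.277)
t=0.010: state=(2.091, 2.263, 7.205)
t=0.015: state=(2.098, 2.240, 7.134)
continuing one RK4 step at a time; state shown every 40 steps (Δt=0.2):
t=0.200: state=(1.981, 1.910, 4.978)
t=0.400: state=(2.083, 2.261, 3.574)
t=0.600: state=(2.670, 3.070, 3.095)
t=0.800: state=(3.609, 4.110, 3.626)
t=1.000: state=(4.430, 4.677, 5.009)
t=1.200: state=(4.426, 4.191, 6.098)
t=1.400: state=(3.760, 3.411, 5.977)
t=1.600: state=(3.243, 3.096, 5.237)
t=1.800: state=(3.167, 3.227, 4.633)
t=2.000: state=(3.416, 3.587, 4.476)
t=2.200: state=(3.764, 3.918, 4.761)
t=2.400: state=(3.956, 3.983, 5.214)
t=2.600: state=(3.877, 3.785, 5.452)
t=2.800: state=(3.664, 3.561, 5.353)
t=3.000: state=(3.519, 3.482, 5.103)
t=3.200: state=(3.520, 3.552, 4.924)
t=3.400: state=(3.622, 3.682, 4.914)
t=3.405: state=(3.625, 3.686, 4.916)
largest grid value and its neighbours: y(1.000)=4.67676, y(1.005)=4.67719, y(1.010)=4.67685
parabola through these three points peaks at t≈1.005 with y≈4.67719

max y = 4.677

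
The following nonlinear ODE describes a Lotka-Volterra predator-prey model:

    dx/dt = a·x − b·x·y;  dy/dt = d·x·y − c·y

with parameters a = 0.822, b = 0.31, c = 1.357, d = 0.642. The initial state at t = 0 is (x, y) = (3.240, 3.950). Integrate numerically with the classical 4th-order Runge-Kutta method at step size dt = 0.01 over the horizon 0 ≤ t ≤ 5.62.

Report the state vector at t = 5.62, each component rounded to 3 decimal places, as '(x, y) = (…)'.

t=0.000: state=(3.240, 3.950)
step 1 (dt=0.01): k1=(-1.304, 2.856), k2=(-1.316, 2.850), k3=(-1.316, 2.850), k4=(-1.327, 2.843); state += dt/6·(k1+2k2+2k3+k4)
t=0.010: state=(3.227, 3.978)
t=0.020: state=(3.213, 4.007)
t=0.030: state=(3.200, 4.035)
continuing one RK4 step at a time; state shown every 20 steps (Δt=0.2):
t=0.200: state=(2.939, 4.481)
t=0.400: state=(2.590, 4.873)
t=0.600: state=(2.241, 5.064)
t=0.800: state=(1.929, 5.043)
t=1.000: state=(1.672, 4.841)
t=1.200: state=(1.474, 4.513)
t=1.400: state=(1.329, 4.117)
t=1.600: state=(1.230, 3.697)
t=1.800: state=(1.168, 3.286)
t=2.000: state=(1.136, 2.904)
t=2.200: state=(1.131, 2.559)
t=2.400: state=(1.148, 2.258)
t=2.600: state=(1.186, 1.999)
t=2.800: state=(1.244, 1.781)
t=3.000: state=(1.320, 1.600)
t=3.200: state=(1.416, 1.454)
t=3.400: state=(1.531, 1.339)
t=3.600: state=(1.665, 1.253)
t=3.800: state=(1.820, 1.194)
t=4.000: state=(1.994, 1.163)
t=4.200: state=(2.188, 1.159)
t=4.400: state=(2.398, 1.186)
t=4.600: state=(2.622, 1.248)
t=4.800: state=(2.852, 1.351)
t=5.000: state=(3.077, 1.508)
t=5.200: state=(3.282, 1.729)
t=5.400: state=(3.444, 2.031)
t=5.600: state=(3.537, 2.426)
t=5.620: state=(3.542, 2.471)

(x, y) = (3.542, 2.471)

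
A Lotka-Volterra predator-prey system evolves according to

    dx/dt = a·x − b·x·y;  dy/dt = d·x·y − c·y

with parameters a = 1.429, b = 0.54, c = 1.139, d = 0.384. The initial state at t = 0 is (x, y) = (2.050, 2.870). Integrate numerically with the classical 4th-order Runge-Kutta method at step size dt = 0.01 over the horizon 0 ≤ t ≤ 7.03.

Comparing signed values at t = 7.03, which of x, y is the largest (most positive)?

largest component: x

t=0.000: state=(2.050, 2.870)
step 1 (dt=0.01): k1=(-0.248, -1.010), k2=(-0.242, -1.009), k3=(-0.242, -1.009), k4=(-0.236, -1.009); state += dt/6·(k1+2k2+2k3+k4)
t=0.010: state=(2.048, 2.860)
t=0.020: state=(2.045, 2.850)
t=0.030: state=(2.043, 2.840)
continuing one RK4 step at a time; state shown every 25 steps (Δt=0.25):
t=0.250: state=(2.023, 2.623)
t=0.500: state=(2.061, 2.399)
t=0.750: state=(2.159, 2.209)
t=1.000: state=(2.315, 2.059)
t=1.250: state=(2.525, 1.953)
t=1.500: state=(2.785, 1.895)
t=1.750: state=(3.086, 1.888)
t=2.000: state=(3.409, 1.940)
t=2.250: state=(3.723, 2.056)
t=2.500: state=(3.986, 2.240)
t=2.750: state=(4.143, 2.492)
t=3.000: state=(4.146, 2.794)
t=3.250: state=(3.979, 3.108)
t=3.500: state=(3.668, 3.378)
t=3.750: state=(3.281, 3.547)
t=4.000: state=(2.893, 3.588)
t=4.250: state=(2.559, 3.504)
t=4.500: state=(2.304, 3.326)
t=4.750: state=(2.135, 3.094)
t=5.000: state=(2.044, 2.843)
t=5.250: state=(2.024, 2.598)
t=5.500: state=(2.068, 2.377)
t=5.750: state=(2.173, 2.191)
t=6.000: state=(2.335, 2.045)
t=6.250: state=(2.551, 1.944)
t=6.500: state=(2.816, 1.891)
t=6.750: state=(3.120, 1.891)
t=7.000: state=(3.444, 1.949)
t=7.030: state=(3.483, 1.961)
compare at T: x=3.483, y=1.961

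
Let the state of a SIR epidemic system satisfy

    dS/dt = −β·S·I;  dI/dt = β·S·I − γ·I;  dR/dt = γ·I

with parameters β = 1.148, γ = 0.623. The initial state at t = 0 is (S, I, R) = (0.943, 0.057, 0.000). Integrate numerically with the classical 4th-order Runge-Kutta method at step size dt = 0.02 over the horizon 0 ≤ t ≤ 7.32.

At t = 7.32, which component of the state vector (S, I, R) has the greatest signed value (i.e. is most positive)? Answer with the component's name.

largest component: R

t=0.000: state=(0.943, 0.057, 0.000)
step 1 (dt=0.02): k1=(-0.062, 0.026, 0.036), k2=(-0.062, 0.026, 0.036), k3=(-0.062, 0.026, 0.036), k4=(-0.062, 0.026, 0.036); state += dt/6·(k1+2k2+2k3+k4)
t=0.020: state=(0.942, 0.058, 0.001)
t=0.040: state=(0.941, 0.058, 0.001)
t=0.060: state=(0.939, 0.059, 0.002)
continuing one RK4 step at a time; state shown every 25 steps (Δt=0.5):
t=0.500: state=(0.909, 0.071, 0.020)
t=1.000: state=(0.869, 0.087, 0.044)
t=1.500: state=(0.823, 0.103, 0.074)
t=2.000: state=(0.772, 0.119, 0.109)
t=2.500: state=(0.718, 0.134, 0.148)
t=3.000: state=(0.662, 0.146, 0.192)
t=3.500: state=(0.607, 0.154, 0.239)
t=4.000: state=(0.555, 0.157, 0.287)
t=4.500: state=(0.507, 0.156, 0.336)
t=5.000: state=(0.464, 0.151, 0.384)
t=5.500: state=(0.427, 0.143, 0.430)
t=6.000: state=(0.394, 0.133, 0.473)
t=6.500: state=(0.367, 0.121, 0.513)
t=7.000: state=(0.343, 0.108, 0.548)
t=7.320: state=(0.330, 0.100, 0.569)
compare at T: S=0.330, I=0.100, R=0.569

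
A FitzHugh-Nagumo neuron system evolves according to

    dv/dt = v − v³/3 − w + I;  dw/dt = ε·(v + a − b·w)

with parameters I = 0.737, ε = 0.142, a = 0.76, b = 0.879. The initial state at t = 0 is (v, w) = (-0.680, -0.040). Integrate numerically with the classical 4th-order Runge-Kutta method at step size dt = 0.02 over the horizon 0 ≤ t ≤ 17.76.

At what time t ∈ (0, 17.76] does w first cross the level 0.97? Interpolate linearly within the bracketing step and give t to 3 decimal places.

t=0.000: state=(-0.680, -0.040)
step 1 (dt=0.02): k1=(0.202, 0.016), k2=(0.203, 0.017), k3=(0.203, 0.017), k4=(0.204, 0.017); state += dt/6·(k1+2k2+2k3+k4)
t=0.020: state=(-0.676, -0.040)
t=0.040: state=(-0.672, -0.039)
t=0.060: state=(-0.668, -0.039)
continuing one RK4 step at a time; state shown every 50 steps (Δt=1):
t=1.000: state=(-0.414, -0.008)
t=2.000: state=(0.121, 0.071)
t=3.000: state=(1.187, 0.248)
t=4.000: state=(1.773, 0.531)
t=5.000: state=(1.746, 0.807)
t=5.680: state=(1.671, 0.970)
next step: t=5.700: state=(1.669, 0.974) — w has crossed 0.97
linear interpolation between t=5.680 (0.96998) and t=5.700 (0.97446) → t≈5.680

t = 5.680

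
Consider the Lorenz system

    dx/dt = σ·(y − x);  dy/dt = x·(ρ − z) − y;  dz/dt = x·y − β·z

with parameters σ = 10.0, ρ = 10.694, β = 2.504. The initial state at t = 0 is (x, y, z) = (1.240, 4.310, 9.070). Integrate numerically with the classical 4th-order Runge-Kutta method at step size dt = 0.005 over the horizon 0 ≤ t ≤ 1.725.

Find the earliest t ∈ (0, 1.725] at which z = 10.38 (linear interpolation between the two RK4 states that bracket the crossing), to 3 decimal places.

t=0.000: state=(1.240, 4.310, 9.070)
step 1 (dt=0.005): k1=(30.700, -2.296, -17.367), k2=(29.875, -2.109, -16.935), k3=(29.900, -2.114, -16.946), k4=(29.099, -1.925, -16.525); state += dt/6·(k1+2k2+2k3+k4)
t=0.005: state=(1.389, 4.299, 8.985)
t=0.010: state=(1.531, 4.291, 8.905)
t=0.015: state=(1.666, 4.284, 8.828)
continuing one RK4 step at a time; state shown every 20 steps (Δt=0.1):
t=0.100: state=(3.191, 4.431, 7.981)
t=0.200: state=(4.181, 5.031, 7.778)
t=0.300: state=(4.983, 5.740, 8.262)
t=0.400: state=(5.647, 6.178, 9.276)
t=0.495: state=(5.963, 6.069, 10.360)
next step: t=0.500: state=(5.967, 6.048, 10.411) — z has crossed 10.38
linear interpolation between t=0.495 (10.36028) and t=0.500 (10.41096) → t≈0.497

t = 0.497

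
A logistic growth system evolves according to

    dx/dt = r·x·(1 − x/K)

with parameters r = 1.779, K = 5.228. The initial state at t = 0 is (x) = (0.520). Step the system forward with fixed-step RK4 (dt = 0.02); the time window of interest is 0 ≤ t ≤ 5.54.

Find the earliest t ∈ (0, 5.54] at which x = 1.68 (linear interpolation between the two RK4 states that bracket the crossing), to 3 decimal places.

t=0.000: state=(0.520)
step 1 (dt=0.02): k1=(0.833), k2=(0.845), k3=(0.845), k4=(0.857); state += dt/6·(k1+2k2+2k3+k4)
t=0.020: state=(0.537)
t=0.040: state=(0.554)
t=0.060: state=(0.572)
continuing one RK4 step at a time; state shown every 10 steps (Δt=0.2):
t=0.200: state=(0.712)
t=0.400: state=(0.960)
t=0.600: state=(1.271)
t=0.800: state=(1.643)
next step: t=0.820: state=(1.684) — x has crossed 1.68
linear interpolation between t=0.800 (1.64328) and t=0.820 (1.68363) → t≈0.818

t = 0.818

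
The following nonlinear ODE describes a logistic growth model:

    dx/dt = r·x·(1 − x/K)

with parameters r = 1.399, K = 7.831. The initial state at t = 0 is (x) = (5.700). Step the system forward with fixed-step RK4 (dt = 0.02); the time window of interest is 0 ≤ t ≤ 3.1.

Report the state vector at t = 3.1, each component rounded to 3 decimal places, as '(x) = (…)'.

t=0.000: state=(5.700)
step 1 (dt=0.02): k1=(2.170), k2=(2.156), k3=(2.156), k4=(2.142); state += dt/6·(k1+2k2+2k3+k4)
t=0.020: state=(5.743)
t=0.040: state=(5.786)
t=0.060: state=(5.828)
continuing one RK4 step at a time; state shown every 10 steps (Δt=0.2):
t=0.200: state=(6.106)
t=0.400: state=(6.453)
t=0.600: state=(6.742)
t=0.800: state=(6.979)
t=1.000: state=(7.169)
t=1.200: state=(7.320)
t=1.400: state=(7.439)
t=1.600: state=(7.531)
t=1.800: state=(7.602)
t=2.000: state=(7.657)
t=2.200: state=(7.698)
t=2.400: state=(7.730)
t=2.600: state=(7.755)
t=2.800: state=(7.773)
t=3.000: state=(7.787)
t=3.100: state=(7.793)

(x) = (7.793)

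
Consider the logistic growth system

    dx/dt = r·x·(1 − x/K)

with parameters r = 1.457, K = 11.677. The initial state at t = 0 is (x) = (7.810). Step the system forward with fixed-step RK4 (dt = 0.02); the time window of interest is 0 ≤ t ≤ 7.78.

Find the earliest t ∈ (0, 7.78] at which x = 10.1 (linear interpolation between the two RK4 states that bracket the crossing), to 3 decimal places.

t = 0.792

t=0.000: state=(7.810)
step 1 (dt=0.02): k1=(3.768), k2=(3.750), k3=(3.750), k4=(3.731); state += dt/6·(k1+2k2+2k3+k4)
t=0.020: state=(7.885)
t=0.040: state=(7.959)
t=0.060: state=(8.033)
continuing one RK4 step at a time; state shown every 25 steps (Δt=0.5):
t=0.500: state=(9.425)
t=0.780: state=(10.076)
next step: t=0.800: state=(10.116) — x has crossed 10.1
linear interpolation between t=0.780 (10.07580) and t=0.800 (10.11564) → t≈0.792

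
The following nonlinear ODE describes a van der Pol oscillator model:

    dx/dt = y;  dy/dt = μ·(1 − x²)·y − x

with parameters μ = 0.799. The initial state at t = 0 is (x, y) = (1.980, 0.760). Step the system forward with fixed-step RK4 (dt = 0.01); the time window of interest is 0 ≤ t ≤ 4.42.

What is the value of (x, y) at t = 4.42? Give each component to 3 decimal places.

t=0.000: state=(1.980, 0.760)
step 1 (dt=0.01): k1=(0.760, -3.753), k2=(0.741, -3.722), k3=(0.741, -3.722), k4=(0.723, -3.691); state += dt/6·(k1+2k2+2k3+k4)
t=0.010: state=(1.987, 0.723)
t=0.020: state=(1.994, 0.686)
t=0.030: state=(2.001, 0.650)
continuing one RK4 step at a time; state shown every 20 steps (Δt=0.2):
t=0.200: state=(2.066, 0.142)
t=0.400: state=(2.053, -0.238)
t=0.600: state=(1.981, -0.465)
t=0.800: state=(1.872, -0.615)
t=1.000: state=(1.737, -0.733)
t=1.200: state=(1.579, -0.844)
t=1.400: state=(1.398, -0.966)
t=1.600: state=(1.191, -1.113)
t=1.800: state=(0.950, -1.299)
t=2.000: state=(0.668, -1.538)
t=2.200: state=(0.331, -1.838)
t=2.400: state=(-0.070, -2.176)
t=2.600: state=(-0.535, -2.448)
t=2.800: state=(-1.030, -2.436)
t=3.000: state=(-1.479, -1.972)
t=3.200: state=(-1.799, -1.208)
t=3.400: state=(-1.966, -0.490)
t=3.600: state=(-2.010, 0.013)
t=3.800: state=(-1.973, 0.326)
t=4.000: state=(-1.887, 0.524)
t=4.200: state=(-1.767, 0.667)
t=4.400: state=(-1.622, 0.788)
t=4.420: state=(-1.606, 0.800)

(x, y) = (-1.606, 0.800)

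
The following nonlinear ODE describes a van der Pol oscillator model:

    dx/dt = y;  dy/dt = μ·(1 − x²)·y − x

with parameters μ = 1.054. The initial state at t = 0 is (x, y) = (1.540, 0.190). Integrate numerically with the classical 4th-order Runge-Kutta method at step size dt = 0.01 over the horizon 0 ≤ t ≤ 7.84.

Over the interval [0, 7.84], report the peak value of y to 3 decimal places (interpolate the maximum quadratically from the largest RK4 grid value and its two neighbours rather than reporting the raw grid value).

t=0.000: state=(1.540, 0.190)
step 1 (dt=0.01): k1=(0.190, -1.815), k2=(0.181, -1.803), k3=(0.181, -1.803), k4=(0.172, -1.791); state += dt/6·(k1+2k2+2k3+k4)
t=0.010: state=(1.542, 0.172)
t=0.020: state=(1.543, 0.154)
t=0.030: state=(1.545, 0.137)
continuing one RK4 step at a time; state shown every 50 steps (Δt=0.5):
t=0.500: state=(1.454, -0.459)
t=1.000: state=(1.119, -0.877)
t=1.500: state=(0.548, -1.473)
t=2.000: state=(-0.433, -2.470)
t=2.500: state=(-1.627, -1.714)
t=3.000: state=(-1.975, 0.050)
t=3.500: state=(-1.802, 0.537)
t=4.000: state=(-1.474, 0.775)
t=4.500: state=(-1.008, 1.129)
t=5.000: state=(-0.279, 1.882)
t=5.500: state=(0.921, 2.724)
t=6.000: state=(1.903, 0.863)
t=6.500: state=(1.969, -0.319)
t=7.000: state=(1.723, -0.622)
t=7.500: state=(1.355, -0.862)
t=7.840: state=(1.022, -1.120)
largest grid value and its neighbours: y(5.460)=2.72993, y(5.470)=2.73086, y(5.480)=2.73020
parabola through these three points peaks at t≈5.471 with y≈2.73087

max y = 2.731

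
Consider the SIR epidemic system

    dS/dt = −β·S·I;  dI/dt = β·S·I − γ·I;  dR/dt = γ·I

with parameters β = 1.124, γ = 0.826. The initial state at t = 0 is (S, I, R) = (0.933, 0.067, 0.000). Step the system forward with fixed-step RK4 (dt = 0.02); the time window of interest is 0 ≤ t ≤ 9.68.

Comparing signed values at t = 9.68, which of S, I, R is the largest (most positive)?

largest component: R

t=0.000: state=(0.933, 0.067, 0.000)
step 1 (dt=0.02): k1=(-0.070, 0.015, 0.055), k2=(-0.070, 0.015, 0.055), k3=(-0.070, 0.015, 0.055), k4=(-0.070, 0.015, 0.056); state += dt/6·(k1+2k2+2k3+k4)
t=0.020: state=(0.932, 0.067, 0.001)
t=0.040: state=(0.930, 0.068, 0.002)
t=0.060: state=(0.929, 0.068, 0.003)
continuing one RK4 step at a time; state shown every 25 steps (Δt=0.5):
t=0.500: state=(0.897, 0.074, 0.029)
t=1.000: state=(0.859, 0.080, 0.061)
t=1.500: state=(0.819, 0.085, 0.095)
t=2.000: state=(0.780, 0.088, 0.131)
t=2.500: state=(0.742, 0.090, 0.168)
t=3.000: state=(0.706, 0.089, 0.205)
t=3.500: state=(0.672, 0.087, 0.241)
t=4.000: state=(0.640, 0.083, 0.277)
t=4.500: state=(0.612, 0.078, 0.310)
t=5.000: state=(0.587, 0.072, 0.341)
t=5.500: state=(0.564, 0.066, 0.370)
t=6.000: state=(0.545, 0.060, 0.396)
t=6.500: state=(0.528, 0.053, 0.419)
t=7.000: state=(0.513, 0.047, 0.440)
t=7.500: state=(0.500, 0.042, 0.458)
t=8.000: state=(0.489, 0.036, 0.474)
t=8.500: state=(0.480, 0.032, 0.488)
t=9.000: state=(0.472, 0.027, 0.500)
t=9.500: state=(0.465, 0.024, 0.511)
t=9.680: state=(0.463, 0.022, 0.514)
compare at T: S=0.463, I=0.022, R=0.514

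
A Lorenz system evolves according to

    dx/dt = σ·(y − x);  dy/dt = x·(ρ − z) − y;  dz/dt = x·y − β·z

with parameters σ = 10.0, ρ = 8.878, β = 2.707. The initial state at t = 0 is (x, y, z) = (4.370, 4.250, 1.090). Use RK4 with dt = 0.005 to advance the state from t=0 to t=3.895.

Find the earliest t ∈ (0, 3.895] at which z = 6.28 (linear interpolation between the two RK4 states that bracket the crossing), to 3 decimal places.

t = 0.189

t=0.000: state=(4.370, 4.250, 1.090)
step 1 (dt=0.005): k1=(-1.200, 29.784, 15.622), k2=(-0.425, 29.515, 15.829), k3=(-0.451, 29.529, 15.833), k4=(0.299, 29.273, 16.043); state += dt/6·(k1+2k2+2k3+k4)
t=0.005: state=(4.368, 4.398, 1.169)
t=0.010: state=(4.373, 4.543, 1.250)
t=0.015: state=(4.385, 4.686, 1.334)
t=0.185: state=(6.750, 8.399, 6.113)
next step: t=0.190: state=(6.831, 8.447, 6.315) — z has crossed 6.28
linear interpolation between t=0.185 (6.11298) and t=0.190 (6.31488) → t≈0.189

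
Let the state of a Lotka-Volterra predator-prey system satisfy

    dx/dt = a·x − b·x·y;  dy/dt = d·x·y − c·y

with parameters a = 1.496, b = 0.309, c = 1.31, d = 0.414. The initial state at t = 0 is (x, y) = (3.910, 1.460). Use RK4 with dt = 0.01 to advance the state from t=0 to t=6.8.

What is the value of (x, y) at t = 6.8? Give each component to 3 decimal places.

t=0.000: state=(3.910, 1.460)
step 1 (dt=0.01): k1=(4.085, 0.451), k2=(4.104, 0.464), k3=(4.104, 0.464), k4=(4.123, 0.477); state += dt/6·(k1+2k2+2k3+k4)
t=0.010: state=(3.951, 1.465)
t=0.020: state=(3.992, 1.470)
t=0.030: state=(4.034, 1.475)
continuing one RK4 step at a time; state shown every 25 steps (Δt=0.25):
t=0.250: state=(5.043, 1.669)
t=0.500: state=(6.337, 2.167)
t=0.750: state=(7.519, 3.208)
t=1.000: state=(7.956, 5.203)
t=1.250: state=(6.918, 8.210)
t=1.500: state=(4.768, 10.872)
t=1.750: state=(2.873, 11.561)
t=2.000: state=(1.766, 10.527)
t=2.250: state=(1.214, 8.822)
t=2.500: state=(0.955, 7.101)
t=2.750: state=(0.851, 5.613)
t=3.000: state=(0.841, 4.413)
t=3.250: state=(0.903, 3.479)
t=3.500: state=(1.032, 2.770)
t=3.750: state=(1.238, 2.243)
t=4.000: state=(1.536, 1.865)
t=4.250: state=(1.954, 1.608)
t=4.500: state=(2.525, 1.459)
t=4.750: state=(3.286, 1.418)
t=5.000: state=(4.270, 1.508)
t=5.250: state=(5.472, 1.797)
t=5.500: state=(6.774, 2.441)
t=5.750: state=(7.794, 3.758)
t=6.000: state=(7.787, 6.143)
t=6.250: state=(6.244, 9.261)
t=6.500: state=(4.042, 11.354)
t=6.750: state=(2.414, 11.348)
t=6.800: state=(2.187, 11.146)

(x, y) = (2.187, 11.146)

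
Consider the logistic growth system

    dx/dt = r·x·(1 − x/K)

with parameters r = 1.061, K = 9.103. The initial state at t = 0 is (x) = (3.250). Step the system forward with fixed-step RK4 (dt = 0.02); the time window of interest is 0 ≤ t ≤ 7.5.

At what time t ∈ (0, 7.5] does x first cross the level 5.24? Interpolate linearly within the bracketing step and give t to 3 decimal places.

t = 0.842

t=0.000: state=(3.250)
step 1 (dt=0.02): k1=(2.217), k2=(2.224), k3=(2.224), k4=(2.230); state += dt/6·(k1+2k2+2k3+k4)
t=0.020: state=(3.294)
t=0.040: state=(3.339)
t=0.060: state=(3.384)
continuing one RK4 step at a time; state shown every 25 steps (Δt=0.5):
t=0.500: state=(4.420)
t=0.840: state=(5.236)
next step: t=0.860: state=(5.283) — x has crossed 5.24
linear interpolation between t=0.840 (5.23569) and t=0.860 (5.28282) → t≈0.842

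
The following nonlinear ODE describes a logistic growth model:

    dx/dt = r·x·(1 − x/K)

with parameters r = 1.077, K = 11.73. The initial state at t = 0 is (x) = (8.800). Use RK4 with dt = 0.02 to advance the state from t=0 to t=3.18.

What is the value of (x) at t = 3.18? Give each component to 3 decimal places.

t=0.000: state=(8.800)
step 1 (dt=0.02): k1=(2.367), k2=(2.355), k3=(2.355), k4=(2.342); state += dt/6·(k1+2k2+2k3+k4)
t=0.020: state=(8.847)
t=0.040: state=(8.894)
t=0.060: state=(8.940)
continuing one RK4 step at a time; state shown every 10 steps (Δt=0.2):
t=0.200: state=(9.248)
t=0.400: state=(9.643)
t=0.600: state=(9.987)
t=0.800: state=(10.283)
t=1.000: state=(10.535)
t=1.200: state=(10.747)
t=1.400: state=(10.925)
t=1.600: state=(11.072)
t=1.800: state=(11.194)
t=2.000: state=(11.294)
t=2.200: state=(11.376)
t=2.400: state=(11.443)
t=2.600: state=(11.497)
t=2.800: state=(11.542)
t=3.000: state=(11.578)
t=3.180: state=(11.604)

(x) = (11.604)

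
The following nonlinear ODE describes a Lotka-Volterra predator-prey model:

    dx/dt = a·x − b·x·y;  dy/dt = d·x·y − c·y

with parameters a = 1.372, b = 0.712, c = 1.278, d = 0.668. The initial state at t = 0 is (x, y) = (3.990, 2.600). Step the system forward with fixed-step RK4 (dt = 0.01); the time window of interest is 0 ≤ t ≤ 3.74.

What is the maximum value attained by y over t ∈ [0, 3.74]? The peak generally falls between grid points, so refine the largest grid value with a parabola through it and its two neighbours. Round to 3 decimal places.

max y = 4.113

t=0.000: state=(3.990, 2.600)
step 1 (dt=0.01): k1=(-1.912, 3.607), k2=(-1.959, 3.615), k3=(-1.959, 3.615), k4=(-2.005, 3.623); state += dt/6·(k1+2k2+2k3+k4)
t=0.010: state=(3.970, 2.636)
t=0.020: state=(3.950, 2.672)
t=0.030: state=(3.928, 2.709)
continuing one RK4 step at a time; state shown every 20 steps (Δt=0.2):
t=0.200: state=(3.443, 3.319)
t=0.400: state=(2.704, 3.879)
t=0.600: state=(2.006, 4.109)
t=0.800: state=(1.476, 4.007)
t=1.000: state=(1.121, 3.685)
t=1.200: state=(0.899, 3.262)
t=1.400: state=(0.767, 2.821)
t=1.600: state=(0.696, 2.408)
t=1.800: state=(0.667, 2.042)
t=2.000: state=(0.672, 1.729)
t=2.200: state=(0.704, 1.467)
t=2.400: state=(0.764, 1.253)
t=2.600: state=(0.852, 1.081)
t=2.800: state=(0.971, 0.945)
t=3.000: state=(1.125, 0.841)
t=3.200: state=(1.320, 0.767)
t=3.400: state=(1.563, 0.720)
t=3.600: state=(1.860, 0.700)
t=3.740: state=(2.101, 0.704)
largest grid value and its neighbours: y(0.620)=4.11242, y(0.630)=4.11288, y(0.640)=4.11251
parabola through these three points peaks at t≈0.631 with y≈4.11288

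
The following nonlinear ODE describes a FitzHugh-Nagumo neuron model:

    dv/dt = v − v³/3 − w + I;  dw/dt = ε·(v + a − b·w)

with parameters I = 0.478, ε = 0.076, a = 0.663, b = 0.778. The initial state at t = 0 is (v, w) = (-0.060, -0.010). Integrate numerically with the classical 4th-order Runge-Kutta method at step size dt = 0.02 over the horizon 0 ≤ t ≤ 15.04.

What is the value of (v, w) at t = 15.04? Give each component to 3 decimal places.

(v, w) = (-0.395, 1.343)

t=0.000: state=(-0.060, -0.010)
step 1 (dt=0.02): k1=(0.428, 0.046), k2=(0.432, 0.047), k3=(0.432, 0.047), k4=(0.436, 0.047); state += dt/6·(k1+2k2+2k3+k4)
t=0.020: state=(-0.051, -0.009)
t=0.040: state=(-0.043, -0.008)
t=0.060: state=(-0.034, -0.007)
continuing one RK4 step at a time; state shown every 25 steps (Δt=0.5):
t=0.500: state=(0.210, 0.018)
t=1.000: state=(0.618, 0.057)
t=1.500: state=(1.131, 0.113)
t=2.000: state=(1.548, 0.185)
t=2.500: state=(1.739, 0.267)
t=3.000: state=(1.785, 0.350)
t=3.500: state=(1.776, 0.431)
t=4.000: state=(1.748, 0.510)
t=4.500: state=(1.714, 0.585)
t=5.000: state=(1.678, 0.656)
t=5.500: state=(1.640, 0.724)
t=6.000: state=(1.602, 0.788)
t=6.500: state=(1.562, 0.849)
t=7.000: state=(1.522, 0.907)
t=7.500: state=(1.480, 0.962)
t=8.000: state=(1.437, 1.013)
t=8.500: state=(1.393, 1.061)
t=9.000: state=(1.346, 1.107)
t=9.500: state=(1.297, 1.149)
t=10.000: state=(1.245, 1.188)
t=10.500: state=(1.189, 1.223)
t=11.000: state=(1.128, 1.256)
t=11.500: state=(1.060, 1.285)
t=12.000: state=(0.983, 1.311)
t=12.500: state=(0.892, 1.333)
t=13.000: state=(0.780, 1.350)
t=13.500: state=(0.636, 1.362)
t=14.000: state=(0.436, 1.368)
t=14.500: state=(0.135, 1.364)
t=15.000: state=(-0.346, 1.345)
t=15.040: state=(-0.395, 1.343)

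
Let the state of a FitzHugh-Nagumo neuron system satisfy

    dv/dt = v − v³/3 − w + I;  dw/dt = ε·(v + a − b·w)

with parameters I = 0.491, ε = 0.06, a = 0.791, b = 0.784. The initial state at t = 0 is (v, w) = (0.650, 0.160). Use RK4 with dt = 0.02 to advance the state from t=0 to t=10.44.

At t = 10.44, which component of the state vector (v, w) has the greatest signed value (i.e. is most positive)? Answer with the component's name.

t=0.000: state=(0.650, 0.160)
step 1 (dt=0.02): k1=(0.889, 0.079), k2=(0.894, 0.079), k3=(0.894, 0.079), k4=(0.898, 0.080); state += dt/6·(k1+2k2+2k3+k4)
t=0.020: state=(0.668, 0.162)
t=0.040: state=(0.686, 0.163)
t=0.060: state=(0.704, 0.165)
continuing one RK4 step at a time; state shown every 25 steps (Δt=0.5):
t=0.500: state=(1.123, 0.206)
t=1.000: state=(1.514, 0.264)
t=1.500: state=(1.706, 0.330)
t=2.000: state=(1.761, 0.397)
t=2.500: state=(1.759, 0.464)
t=3.000: state=(1.739, 0.528)
t=3.500: state=(1.711, 0.591)
t=4.000: state=(1.681, 0.651)
t=4.500: state=(1.650, 0.708)
t=5.000: state=(1.617, 0.764)
t=5.500: state=(1.584, 0.817)
t=6.000: state=(1.550, 0.868)
t=6.500: state=(1.516, 0.916)
t=7.000: state=(1.480, 0.963)
t=7.500: state=(1.443, 1.007)
t=8.000: state=(1.405, 1.050)
t=8.500: state=(1.365, 1.090)
t=9.000: state=(1.323, 1.128)
t=9.500: state=(1.279, 1.164)
t=10.000: state=(1.232, 1.197)
t=10.440: state=(1.187, 1.225)
compare at T: v=1.187, w=1.225

largest component: w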